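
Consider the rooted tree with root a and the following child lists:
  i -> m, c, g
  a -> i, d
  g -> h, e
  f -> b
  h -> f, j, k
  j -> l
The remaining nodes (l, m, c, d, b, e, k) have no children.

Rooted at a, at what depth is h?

3

Path from a to h: a–i–g–h, which has 3 edges.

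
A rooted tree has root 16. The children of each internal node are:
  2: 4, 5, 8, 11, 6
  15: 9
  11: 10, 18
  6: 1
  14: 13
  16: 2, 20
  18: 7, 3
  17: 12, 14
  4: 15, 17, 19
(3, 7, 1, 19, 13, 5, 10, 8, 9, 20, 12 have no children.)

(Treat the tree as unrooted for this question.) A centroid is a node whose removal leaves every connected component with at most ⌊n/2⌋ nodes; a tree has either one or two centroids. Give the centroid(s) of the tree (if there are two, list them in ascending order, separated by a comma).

If 2 is removed the pieces have sizes 8, 5, 2, 2, 1, 1, all ≤ ⌊20/2⌋ = 10.
No neighbour of 2 does as well, so 2 is the unique centroid.

2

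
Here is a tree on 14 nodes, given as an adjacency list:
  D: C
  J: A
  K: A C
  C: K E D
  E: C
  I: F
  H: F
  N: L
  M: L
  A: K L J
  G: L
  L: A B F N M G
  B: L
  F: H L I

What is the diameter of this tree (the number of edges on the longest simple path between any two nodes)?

6

Starting from H, a farthest node is D at distance 6.
One longest path: H – F – L – A – K – C – D.
So the diameter is 6.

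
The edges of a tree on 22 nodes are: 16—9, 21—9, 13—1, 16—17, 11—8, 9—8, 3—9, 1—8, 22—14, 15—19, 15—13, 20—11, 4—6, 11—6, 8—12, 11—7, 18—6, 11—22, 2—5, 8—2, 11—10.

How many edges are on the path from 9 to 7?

3

9–8–11–7: 3 edges.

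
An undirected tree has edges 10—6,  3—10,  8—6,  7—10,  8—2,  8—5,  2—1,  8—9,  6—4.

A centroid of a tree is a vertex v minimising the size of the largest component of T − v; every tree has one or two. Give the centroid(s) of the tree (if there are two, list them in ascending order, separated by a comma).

If 8 is removed the pieces have sizes 5, 2, 1, 1, all ≤ ⌊10/2⌋ = 5.
Its neighbour 6 also leaves a largest component of size 5, so both are centroids.

6, 8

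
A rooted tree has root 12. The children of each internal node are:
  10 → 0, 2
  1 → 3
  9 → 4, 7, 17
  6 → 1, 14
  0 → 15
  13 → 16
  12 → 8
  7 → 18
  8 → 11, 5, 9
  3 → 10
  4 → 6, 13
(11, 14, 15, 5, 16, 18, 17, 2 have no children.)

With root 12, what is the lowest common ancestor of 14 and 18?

9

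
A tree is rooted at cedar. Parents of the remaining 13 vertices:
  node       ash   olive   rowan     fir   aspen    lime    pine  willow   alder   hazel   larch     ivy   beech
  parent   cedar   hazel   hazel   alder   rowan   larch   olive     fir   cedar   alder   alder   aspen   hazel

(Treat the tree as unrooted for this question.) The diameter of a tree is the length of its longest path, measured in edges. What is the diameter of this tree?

6

A longest path is ivy - aspen - rowan - hazel - alder - cedar - ash, with 6 edges.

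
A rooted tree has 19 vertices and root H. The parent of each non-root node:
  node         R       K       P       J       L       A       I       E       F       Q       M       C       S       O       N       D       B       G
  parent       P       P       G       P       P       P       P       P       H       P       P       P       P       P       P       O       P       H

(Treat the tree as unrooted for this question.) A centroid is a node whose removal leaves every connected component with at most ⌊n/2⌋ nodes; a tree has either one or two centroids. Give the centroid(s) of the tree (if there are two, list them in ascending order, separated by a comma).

P

If P is removed the pieces have sizes 3, 2, 1, 1, 1, 1, 1, 1, 1, 1, 1, 1, 1, 1, 1, all ≤ ⌊19/2⌋ = 9.
Every other node leaves some component of size > 9, so the centroid is unique.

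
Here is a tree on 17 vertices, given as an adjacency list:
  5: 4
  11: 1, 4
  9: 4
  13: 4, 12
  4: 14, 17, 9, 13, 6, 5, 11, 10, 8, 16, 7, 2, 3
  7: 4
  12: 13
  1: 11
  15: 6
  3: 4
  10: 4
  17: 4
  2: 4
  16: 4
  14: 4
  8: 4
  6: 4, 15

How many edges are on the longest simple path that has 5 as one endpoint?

3

The node farthest from 5 is 12 (1, 15 also at distance 3), via 5-4-13-12 — 3 edges.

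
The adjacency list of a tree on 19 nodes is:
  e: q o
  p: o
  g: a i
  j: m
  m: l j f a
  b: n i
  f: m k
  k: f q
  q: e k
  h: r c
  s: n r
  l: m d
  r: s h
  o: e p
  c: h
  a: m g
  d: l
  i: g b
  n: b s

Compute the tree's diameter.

A longest path is c–h–r–s–n–b–i–g–a–m–f–k–q–e–o–p, with 15 edges.

15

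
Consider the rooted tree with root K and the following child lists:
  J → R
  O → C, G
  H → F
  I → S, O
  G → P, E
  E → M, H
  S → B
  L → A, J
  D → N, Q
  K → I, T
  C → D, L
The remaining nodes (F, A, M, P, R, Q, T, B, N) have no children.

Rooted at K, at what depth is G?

3

Climbing from G to the root: G – O – I – K. That's 3 steps.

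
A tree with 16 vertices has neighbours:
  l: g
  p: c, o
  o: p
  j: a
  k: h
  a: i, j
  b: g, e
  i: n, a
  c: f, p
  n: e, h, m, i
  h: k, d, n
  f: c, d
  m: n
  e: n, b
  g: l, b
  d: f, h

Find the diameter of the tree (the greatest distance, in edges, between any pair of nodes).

10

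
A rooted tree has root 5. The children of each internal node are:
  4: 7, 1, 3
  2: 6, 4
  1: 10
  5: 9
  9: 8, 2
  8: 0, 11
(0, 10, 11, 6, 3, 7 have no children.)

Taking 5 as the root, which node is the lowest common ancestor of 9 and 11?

9

Path 9→root: 9 5; path 11→root: 11 8 9 5.
First common node: 9.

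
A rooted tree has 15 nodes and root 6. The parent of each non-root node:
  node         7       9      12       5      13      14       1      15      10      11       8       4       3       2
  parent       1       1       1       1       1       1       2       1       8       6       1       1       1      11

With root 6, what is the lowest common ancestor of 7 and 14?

Path 7→root: 7 1 2 11 6; path 14→root: 14 1 2 11 6.
First common node: 1.

1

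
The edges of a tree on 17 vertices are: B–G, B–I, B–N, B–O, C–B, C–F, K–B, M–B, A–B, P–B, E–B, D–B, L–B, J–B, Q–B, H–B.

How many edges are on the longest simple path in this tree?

BFS from F reaches A last, at distance 3; BFS from A confirms no node is farther.
Path: F - C - B - A.

3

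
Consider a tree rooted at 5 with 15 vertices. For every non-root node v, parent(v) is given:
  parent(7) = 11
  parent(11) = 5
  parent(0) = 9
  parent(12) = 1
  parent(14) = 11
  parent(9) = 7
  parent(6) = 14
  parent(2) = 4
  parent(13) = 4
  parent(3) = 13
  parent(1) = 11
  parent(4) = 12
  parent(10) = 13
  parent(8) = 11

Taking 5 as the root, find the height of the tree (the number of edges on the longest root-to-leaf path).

The longest root-to-leaf path is 5 – 11 – 1 – 12 – 4 – 13 – 10 (6 edges).

6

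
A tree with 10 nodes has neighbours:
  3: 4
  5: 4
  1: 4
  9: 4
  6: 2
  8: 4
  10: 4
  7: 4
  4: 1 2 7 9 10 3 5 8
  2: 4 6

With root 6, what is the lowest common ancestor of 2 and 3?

2

Ancestors of 2 (toward the root): 2, 6.
Ancestors of 3: 3, 4, 2, 6.
The deepest node appearing in both lists is 2.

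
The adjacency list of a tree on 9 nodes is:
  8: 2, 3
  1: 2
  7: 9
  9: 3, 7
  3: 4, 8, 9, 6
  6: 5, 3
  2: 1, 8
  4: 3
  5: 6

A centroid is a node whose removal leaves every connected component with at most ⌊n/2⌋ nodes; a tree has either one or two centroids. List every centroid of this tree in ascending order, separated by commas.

3

Removing 3 splits the tree into components of sizes 3, 2, 2, 1; the largest is 3 ≤ ⌊9/2⌋ = 4.
Every other node leaves some component of size > 4, so the centroid is unique.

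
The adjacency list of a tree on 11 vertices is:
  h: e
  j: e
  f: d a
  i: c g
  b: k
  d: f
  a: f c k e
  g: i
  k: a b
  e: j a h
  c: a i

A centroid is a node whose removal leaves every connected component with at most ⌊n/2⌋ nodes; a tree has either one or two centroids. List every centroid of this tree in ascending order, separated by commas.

Removing a splits the tree into components of sizes 3, 3, 2, 2; the largest is 3 ≤ ⌊11/2⌋ = 5.
No neighbour of a does as well, so a is the unique centroid.

a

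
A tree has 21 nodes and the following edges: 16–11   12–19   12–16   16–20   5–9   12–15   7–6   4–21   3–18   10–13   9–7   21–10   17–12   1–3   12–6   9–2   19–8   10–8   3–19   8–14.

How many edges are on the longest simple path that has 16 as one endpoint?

6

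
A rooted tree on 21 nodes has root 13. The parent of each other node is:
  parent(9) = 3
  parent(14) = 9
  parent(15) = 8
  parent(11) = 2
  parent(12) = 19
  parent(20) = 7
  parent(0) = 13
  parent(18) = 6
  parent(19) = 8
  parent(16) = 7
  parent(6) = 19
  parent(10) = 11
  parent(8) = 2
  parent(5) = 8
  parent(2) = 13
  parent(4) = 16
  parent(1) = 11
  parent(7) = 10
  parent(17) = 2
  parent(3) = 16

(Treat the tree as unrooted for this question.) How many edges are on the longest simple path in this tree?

11

Starting from 14, a farthest node is 18 at distance 11.
One longest path: 14 - 9 - 3 - 16 - 7 - 10 - 11 - 2 - 8 - 19 - 6 - 18.
So the diameter is 11.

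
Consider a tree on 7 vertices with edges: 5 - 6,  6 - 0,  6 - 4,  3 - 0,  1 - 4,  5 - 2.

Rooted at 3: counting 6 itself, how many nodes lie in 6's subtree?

The subtree rooted at 6 contains: 6, 5, 4, 2, 1 — 5 nodes.

5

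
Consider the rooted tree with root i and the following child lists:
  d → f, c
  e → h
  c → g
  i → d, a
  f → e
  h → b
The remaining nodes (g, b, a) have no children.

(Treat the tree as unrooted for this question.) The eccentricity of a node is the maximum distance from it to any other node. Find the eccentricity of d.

4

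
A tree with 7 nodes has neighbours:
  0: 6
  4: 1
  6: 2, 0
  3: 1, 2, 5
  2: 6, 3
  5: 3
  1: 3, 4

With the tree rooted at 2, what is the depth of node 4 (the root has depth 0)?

Climbing from 4 to the root: 4–1–3–2. That's 3 steps.

3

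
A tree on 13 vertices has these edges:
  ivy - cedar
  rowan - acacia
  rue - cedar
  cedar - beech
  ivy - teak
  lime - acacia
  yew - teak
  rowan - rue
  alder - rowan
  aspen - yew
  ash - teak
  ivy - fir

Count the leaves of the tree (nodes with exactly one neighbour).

Exactly 6 nodes have a single neighbour: alder, ash, aspen, beech, fir, lime.

6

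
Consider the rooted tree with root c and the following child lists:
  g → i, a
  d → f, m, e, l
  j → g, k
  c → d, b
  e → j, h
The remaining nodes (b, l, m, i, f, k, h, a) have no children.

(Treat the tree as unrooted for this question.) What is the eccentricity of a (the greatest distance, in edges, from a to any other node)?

6

Distances from a peak at 6, attained at b.
a-g-j-e-d-c-b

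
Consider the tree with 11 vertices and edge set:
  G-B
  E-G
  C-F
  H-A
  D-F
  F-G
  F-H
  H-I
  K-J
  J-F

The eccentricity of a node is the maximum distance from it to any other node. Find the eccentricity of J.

Distances from J peak at 3, attained at I (E, A, B also at distance 3).
J-F-H-I

3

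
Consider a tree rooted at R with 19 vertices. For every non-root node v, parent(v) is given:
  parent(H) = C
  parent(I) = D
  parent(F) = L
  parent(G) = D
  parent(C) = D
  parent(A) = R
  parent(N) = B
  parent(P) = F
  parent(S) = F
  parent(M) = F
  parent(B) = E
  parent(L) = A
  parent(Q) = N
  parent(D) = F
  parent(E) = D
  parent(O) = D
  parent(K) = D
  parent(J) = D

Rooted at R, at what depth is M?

4

R → A → L → F → M — 4 edges.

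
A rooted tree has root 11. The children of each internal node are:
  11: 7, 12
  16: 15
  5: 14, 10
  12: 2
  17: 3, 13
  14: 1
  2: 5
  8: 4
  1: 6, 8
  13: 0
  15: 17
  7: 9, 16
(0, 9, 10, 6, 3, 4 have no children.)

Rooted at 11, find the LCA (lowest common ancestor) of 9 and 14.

11

Path 9→root: 9 7 11; path 14→root: 14 5 2 12 11.
First common node: 11.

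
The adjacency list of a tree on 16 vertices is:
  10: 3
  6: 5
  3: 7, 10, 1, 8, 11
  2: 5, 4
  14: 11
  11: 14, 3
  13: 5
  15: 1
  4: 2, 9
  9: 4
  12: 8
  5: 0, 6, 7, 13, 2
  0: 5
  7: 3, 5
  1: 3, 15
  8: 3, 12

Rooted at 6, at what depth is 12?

5

6 → 5 → 7 → 3 → 8 → 12 — 5 edges.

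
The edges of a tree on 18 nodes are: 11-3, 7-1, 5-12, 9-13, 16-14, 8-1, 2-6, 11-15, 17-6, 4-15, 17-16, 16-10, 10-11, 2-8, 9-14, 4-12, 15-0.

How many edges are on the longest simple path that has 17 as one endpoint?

A farthest node from 17 is 5.
The path 17 – 16 – 10 – 11 – 15 – 4 – 12 – 5 has 7 edges.

7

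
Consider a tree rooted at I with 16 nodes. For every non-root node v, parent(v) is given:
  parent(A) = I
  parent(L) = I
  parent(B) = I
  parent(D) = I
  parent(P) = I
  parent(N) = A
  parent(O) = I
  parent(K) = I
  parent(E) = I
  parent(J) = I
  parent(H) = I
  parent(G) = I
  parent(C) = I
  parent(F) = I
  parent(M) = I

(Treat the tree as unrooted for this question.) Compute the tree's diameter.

BFS from N reaches E last, at distance 3; BFS from E confirms no node is farther.
Path: N - A - I - E.

3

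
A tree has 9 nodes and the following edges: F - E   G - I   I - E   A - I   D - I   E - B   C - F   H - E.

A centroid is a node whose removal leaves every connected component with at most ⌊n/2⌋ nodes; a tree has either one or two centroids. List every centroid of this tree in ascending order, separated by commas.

E

Delete E: the remaining components have sizes 4, 2, 1, 1. Max 4 ≤ 4, so E is a centroid.
Every other node leaves some component of size > 4, so the centroid is unique.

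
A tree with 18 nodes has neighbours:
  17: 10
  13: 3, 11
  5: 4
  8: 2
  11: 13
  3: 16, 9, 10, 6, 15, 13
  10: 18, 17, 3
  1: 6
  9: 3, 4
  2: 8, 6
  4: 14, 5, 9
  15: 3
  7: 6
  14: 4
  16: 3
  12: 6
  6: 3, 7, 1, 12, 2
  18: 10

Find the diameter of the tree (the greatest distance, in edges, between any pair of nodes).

A longest path is 8–2–6–3–9–4–5, with 6 edges.

6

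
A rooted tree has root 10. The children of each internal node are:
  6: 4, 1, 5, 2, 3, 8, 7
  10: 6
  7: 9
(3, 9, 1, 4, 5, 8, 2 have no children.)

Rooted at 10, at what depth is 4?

2

10 → 6 → 4 — 2 edges.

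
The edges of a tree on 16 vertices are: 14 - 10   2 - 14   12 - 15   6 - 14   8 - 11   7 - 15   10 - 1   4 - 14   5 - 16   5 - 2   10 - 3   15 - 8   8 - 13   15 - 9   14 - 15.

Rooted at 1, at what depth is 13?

5

1 → 10 → 14 → 15 → 8 → 13 — 5 edges.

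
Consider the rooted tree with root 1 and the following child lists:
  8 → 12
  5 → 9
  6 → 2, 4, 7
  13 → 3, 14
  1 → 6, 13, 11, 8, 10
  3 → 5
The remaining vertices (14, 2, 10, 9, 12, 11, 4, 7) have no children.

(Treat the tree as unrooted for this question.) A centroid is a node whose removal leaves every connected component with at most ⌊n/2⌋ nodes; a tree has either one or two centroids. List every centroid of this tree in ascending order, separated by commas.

If 1 is removed the pieces have sizes 5, 4, 2, 1, 1, all ≤ ⌊14/2⌋ = 7.
Every other node leaves some component of size > 7, so the centroid is unique.

1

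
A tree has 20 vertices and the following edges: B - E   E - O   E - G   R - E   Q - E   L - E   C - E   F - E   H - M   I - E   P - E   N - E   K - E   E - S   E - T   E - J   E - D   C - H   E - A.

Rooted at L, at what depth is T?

Path from L to T: L–E–T, which has 2 edges.

2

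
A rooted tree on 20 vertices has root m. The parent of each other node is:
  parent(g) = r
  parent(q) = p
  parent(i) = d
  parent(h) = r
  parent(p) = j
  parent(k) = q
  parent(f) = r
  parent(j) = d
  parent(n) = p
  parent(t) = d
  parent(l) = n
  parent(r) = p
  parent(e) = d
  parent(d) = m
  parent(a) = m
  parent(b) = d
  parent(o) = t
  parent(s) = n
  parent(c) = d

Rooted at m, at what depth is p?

3

m → d → j → p — 3 edges.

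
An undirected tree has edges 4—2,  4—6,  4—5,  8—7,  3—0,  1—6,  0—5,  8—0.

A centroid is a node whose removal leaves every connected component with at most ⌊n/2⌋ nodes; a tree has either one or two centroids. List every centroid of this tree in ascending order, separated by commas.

5

Removing 5 splits the tree into components of sizes 4, 4; the largest is 4 ≤ ⌊9/2⌋ = 4.
Every other node leaves some component of size > 4, so the centroid is unique.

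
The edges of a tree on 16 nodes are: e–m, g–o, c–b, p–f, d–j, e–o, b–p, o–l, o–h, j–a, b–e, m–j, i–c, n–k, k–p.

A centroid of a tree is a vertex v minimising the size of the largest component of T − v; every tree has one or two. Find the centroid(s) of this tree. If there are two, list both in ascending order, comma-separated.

e

Removing e splits the tree into components of sizes 7, 4, 4; the largest is 7 ≤ ⌊16/2⌋ = 8.
No neighbour of e does as well, so e is the unique centroid.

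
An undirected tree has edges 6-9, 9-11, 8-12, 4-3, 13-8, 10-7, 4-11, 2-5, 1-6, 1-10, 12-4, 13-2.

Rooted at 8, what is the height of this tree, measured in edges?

8

7 sits deepest: 8–12–4–11–9–6–1–10–7 — 8 edges from the root.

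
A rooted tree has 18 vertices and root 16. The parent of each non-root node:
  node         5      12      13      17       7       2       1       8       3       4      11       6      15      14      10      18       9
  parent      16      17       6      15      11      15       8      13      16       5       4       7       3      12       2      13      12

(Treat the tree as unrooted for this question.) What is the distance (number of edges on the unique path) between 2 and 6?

8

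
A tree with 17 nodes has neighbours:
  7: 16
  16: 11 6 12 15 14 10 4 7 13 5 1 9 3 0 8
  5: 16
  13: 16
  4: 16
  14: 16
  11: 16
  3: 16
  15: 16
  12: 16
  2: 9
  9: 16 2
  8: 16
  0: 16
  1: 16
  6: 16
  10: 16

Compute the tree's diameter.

A longest path is 2 – 9 – 16 – 3, with 3 edges.

3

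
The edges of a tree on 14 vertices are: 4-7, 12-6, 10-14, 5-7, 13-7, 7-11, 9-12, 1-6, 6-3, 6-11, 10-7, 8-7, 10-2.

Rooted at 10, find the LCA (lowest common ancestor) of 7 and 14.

Path 7→root: 7 10; path 14→root: 14 10.
First common node: 10.

10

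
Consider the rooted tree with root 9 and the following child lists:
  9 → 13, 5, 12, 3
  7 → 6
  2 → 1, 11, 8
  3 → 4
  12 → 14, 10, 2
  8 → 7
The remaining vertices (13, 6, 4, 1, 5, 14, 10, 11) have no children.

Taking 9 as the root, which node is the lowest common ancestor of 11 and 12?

11's ancestor chain is 11, 2, 12, 9 and 12's is 12, 9; they first meet at 12.

12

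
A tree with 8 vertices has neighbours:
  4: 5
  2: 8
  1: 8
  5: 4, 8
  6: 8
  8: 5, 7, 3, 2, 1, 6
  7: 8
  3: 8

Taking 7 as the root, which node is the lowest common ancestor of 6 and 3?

Ancestors of 6 (toward the root): 6, 8, 7.
Ancestors of 3: 3, 8, 7.
The deepest node appearing in both lists is 8.

8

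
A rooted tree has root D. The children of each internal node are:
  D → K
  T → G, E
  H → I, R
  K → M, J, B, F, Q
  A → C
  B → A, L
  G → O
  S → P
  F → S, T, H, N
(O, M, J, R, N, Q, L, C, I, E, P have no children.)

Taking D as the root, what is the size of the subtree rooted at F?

11

The subtree rooted at F contains: F, S, T, H, N, P, E, G, I, R, O — 11 nodes.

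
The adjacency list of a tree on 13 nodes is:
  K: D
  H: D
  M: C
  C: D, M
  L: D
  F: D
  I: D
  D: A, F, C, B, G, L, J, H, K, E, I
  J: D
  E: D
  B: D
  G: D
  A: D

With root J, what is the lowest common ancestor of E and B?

D

E's ancestor chain is E, D, J and B's is B, D, J; they first meet at D.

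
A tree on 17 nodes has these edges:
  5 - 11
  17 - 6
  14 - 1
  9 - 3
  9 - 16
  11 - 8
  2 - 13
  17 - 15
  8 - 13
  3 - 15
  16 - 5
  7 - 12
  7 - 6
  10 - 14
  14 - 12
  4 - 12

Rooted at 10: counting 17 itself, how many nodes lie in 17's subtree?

10

17's subtree: {17, 15, 3, 9, 16, 5, 11, 8, 13, 2}, size 10.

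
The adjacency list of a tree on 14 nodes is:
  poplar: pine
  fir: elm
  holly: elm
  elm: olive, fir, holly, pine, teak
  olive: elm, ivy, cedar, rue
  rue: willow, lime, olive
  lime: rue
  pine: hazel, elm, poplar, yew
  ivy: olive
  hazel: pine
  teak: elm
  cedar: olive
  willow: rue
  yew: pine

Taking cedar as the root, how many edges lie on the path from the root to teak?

3

Path from cedar to teak: cedar – olive – elm – teak, which has 3 edges.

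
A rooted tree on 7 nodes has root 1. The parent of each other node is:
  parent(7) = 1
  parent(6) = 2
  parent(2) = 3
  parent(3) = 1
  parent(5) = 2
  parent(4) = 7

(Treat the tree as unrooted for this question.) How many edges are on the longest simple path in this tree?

5

Starting from 5, a farthest node is 4 at distance 5.
One longest path: 5-2-3-1-7-4.
So the diameter is 5.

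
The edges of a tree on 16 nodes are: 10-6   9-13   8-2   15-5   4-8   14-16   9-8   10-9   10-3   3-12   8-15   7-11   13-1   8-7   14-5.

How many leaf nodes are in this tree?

Degree-1 nodes: 1, 2, 4, 6, 11, 12, 16 — 7 of them.

7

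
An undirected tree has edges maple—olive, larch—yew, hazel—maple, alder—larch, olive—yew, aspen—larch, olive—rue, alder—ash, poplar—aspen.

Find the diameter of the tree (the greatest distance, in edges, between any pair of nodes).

BFS from hazel reaches poplar last, at distance 6; BFS from poplar confirms no node is farther.
Path: hazel-maple-olive-yew-larch-aspen-poplar.

6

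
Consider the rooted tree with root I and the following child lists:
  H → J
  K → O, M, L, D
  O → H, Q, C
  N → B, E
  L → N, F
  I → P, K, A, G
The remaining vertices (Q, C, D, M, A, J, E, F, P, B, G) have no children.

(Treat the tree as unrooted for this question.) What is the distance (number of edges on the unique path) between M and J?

M–K–O–H–J: 4 edges.

4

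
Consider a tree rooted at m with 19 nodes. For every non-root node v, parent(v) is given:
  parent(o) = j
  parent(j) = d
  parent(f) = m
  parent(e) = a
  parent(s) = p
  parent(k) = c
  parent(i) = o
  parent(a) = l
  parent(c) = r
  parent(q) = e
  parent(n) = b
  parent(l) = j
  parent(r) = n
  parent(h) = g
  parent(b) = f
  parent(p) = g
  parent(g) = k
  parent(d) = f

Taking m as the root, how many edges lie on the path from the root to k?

6

Path from m to k: m – f – b – n – r – c – k, which has 6 edges.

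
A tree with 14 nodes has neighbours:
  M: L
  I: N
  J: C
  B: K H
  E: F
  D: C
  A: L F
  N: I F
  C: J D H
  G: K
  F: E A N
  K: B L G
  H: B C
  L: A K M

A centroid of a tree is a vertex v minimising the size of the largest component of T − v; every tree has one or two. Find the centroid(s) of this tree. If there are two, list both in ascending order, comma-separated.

K, L

Removing K splits the tree into components of sizes 7, 5, 1; the largest is 7 ≤ ⌊14/2⌋ = 7.
Its neighbour L also leaves a largest component of size 7, so both are centroids.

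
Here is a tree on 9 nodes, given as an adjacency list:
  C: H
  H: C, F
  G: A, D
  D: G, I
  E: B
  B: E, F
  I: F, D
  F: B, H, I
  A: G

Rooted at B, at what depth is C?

3

B → F → H → C — 3 edges.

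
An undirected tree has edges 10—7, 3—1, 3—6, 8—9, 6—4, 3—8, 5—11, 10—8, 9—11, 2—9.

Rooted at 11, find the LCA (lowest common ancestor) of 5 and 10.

5's ancestor chain is 5, 11 and 10's is 10, 8, 9, 11; they first meet at 11.

11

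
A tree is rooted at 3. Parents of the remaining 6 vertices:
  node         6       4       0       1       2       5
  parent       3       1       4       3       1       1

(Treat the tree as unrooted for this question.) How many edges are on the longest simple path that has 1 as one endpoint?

2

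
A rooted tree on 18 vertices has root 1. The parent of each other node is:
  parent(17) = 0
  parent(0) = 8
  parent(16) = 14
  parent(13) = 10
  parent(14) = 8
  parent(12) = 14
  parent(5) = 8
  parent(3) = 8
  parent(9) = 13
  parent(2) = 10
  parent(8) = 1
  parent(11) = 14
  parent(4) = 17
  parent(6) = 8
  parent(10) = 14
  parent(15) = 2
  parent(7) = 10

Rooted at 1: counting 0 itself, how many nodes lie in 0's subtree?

3

0's subtree: {0, 17, 4}, size 3.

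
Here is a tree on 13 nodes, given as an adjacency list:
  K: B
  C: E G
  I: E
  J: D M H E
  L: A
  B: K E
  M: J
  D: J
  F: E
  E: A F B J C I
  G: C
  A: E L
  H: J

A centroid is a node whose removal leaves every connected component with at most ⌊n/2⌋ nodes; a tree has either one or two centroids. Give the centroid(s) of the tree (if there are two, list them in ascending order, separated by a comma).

E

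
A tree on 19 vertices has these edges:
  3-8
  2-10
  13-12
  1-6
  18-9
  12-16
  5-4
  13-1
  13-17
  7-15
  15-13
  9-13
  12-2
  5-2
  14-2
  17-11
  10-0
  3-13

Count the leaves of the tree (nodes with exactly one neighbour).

Degree-1 nodes: 0, 4, 6, 7, 8, 11, 14, 16, 18 — 9 of them.

9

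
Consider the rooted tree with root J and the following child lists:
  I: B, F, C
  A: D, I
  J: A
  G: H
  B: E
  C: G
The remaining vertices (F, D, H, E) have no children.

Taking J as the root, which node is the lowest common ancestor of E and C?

Path E→root: E B I A J; path C→root: C I A J.
First common node: I.

I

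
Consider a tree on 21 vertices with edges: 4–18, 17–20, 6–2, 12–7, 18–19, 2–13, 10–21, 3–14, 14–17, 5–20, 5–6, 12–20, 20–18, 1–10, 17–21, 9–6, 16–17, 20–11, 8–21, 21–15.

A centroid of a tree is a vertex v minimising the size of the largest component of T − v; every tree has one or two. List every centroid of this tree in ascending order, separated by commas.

Delete 20: the remaining components have sizes 9, 5, 3, 2, 1. Max 9 ≤ 10, so 20 is a centroid.
Every other node leaves some component of size > 10, so the centroid is unique.

20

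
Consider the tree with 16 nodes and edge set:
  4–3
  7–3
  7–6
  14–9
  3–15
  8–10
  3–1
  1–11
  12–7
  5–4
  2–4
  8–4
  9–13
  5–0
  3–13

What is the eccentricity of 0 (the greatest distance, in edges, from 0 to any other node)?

The node farthest from 0 is 14, via 0 – 5 – 4 – 3 – 13 – 9 – 14 — 6 edges.

6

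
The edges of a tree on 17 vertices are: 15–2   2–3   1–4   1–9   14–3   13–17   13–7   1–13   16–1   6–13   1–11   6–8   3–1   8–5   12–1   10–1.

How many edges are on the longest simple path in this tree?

Starting from 15, a farthest node is 5 at distance 7.
One longest path: 15 – 2 – 3 – 1 – 13 – 6 – 8 – 5.
So the diameter is 7.

7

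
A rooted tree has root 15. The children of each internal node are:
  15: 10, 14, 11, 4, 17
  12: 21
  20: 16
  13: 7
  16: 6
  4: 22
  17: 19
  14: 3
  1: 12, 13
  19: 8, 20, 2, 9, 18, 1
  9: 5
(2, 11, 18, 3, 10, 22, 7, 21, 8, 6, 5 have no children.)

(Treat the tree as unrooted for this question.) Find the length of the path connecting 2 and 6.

4

Walking from 2: 2 - 19 - 20 - 16 - 6. Length 4.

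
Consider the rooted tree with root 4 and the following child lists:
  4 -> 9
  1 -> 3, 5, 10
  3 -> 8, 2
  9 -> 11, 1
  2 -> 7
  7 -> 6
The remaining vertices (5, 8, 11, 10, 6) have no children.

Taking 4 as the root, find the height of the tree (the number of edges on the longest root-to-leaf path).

6

The longest root-to-leaf path is 4-9-1-3-2-7-6 (6 edges).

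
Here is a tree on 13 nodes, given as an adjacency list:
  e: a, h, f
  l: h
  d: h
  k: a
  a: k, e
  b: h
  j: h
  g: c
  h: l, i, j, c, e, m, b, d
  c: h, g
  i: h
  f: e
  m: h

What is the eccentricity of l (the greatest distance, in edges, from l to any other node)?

4

A farthest node from l is k.
The path l – h – e – a – k has 4 edges.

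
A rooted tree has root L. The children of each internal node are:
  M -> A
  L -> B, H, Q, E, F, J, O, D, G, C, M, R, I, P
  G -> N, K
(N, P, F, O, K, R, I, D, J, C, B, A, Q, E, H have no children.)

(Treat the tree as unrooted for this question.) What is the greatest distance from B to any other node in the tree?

3

The node farthest from B is N (K, A also at distance 3), via B–L–G–N — 3 edges.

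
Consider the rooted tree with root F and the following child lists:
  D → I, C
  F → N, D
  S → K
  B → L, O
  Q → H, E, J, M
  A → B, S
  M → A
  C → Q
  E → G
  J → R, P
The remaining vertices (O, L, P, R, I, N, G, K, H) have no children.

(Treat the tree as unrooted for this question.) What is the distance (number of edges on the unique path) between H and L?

5

The path is H–Q–M–A–B–L, which has 5 edges.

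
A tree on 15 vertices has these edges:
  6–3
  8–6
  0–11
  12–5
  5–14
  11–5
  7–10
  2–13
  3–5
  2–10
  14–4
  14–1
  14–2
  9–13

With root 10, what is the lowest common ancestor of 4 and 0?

4's ancestor chain is 4, 14, 2, 10 and 0's is 0, 11, 5, 14, 2, 10; they first meet at 14.

14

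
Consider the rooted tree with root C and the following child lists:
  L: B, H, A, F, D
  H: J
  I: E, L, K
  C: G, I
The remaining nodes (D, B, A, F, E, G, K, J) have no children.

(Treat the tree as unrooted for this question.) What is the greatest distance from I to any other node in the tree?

3

The node farthest from I is J, via I–L–H–J — 3 edges.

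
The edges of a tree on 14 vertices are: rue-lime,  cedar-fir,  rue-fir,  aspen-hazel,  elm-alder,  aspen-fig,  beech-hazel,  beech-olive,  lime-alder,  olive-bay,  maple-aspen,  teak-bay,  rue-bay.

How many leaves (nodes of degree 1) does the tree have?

Degree-1 nodes: cedar, elm, fig, maple, teak — 5 of them.

5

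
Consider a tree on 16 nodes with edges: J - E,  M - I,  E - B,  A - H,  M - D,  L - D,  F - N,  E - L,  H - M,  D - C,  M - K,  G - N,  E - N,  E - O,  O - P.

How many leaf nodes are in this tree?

9

Exactly 9 nodes have a single neighbour: A, B, C, F, G, I, J, K, P.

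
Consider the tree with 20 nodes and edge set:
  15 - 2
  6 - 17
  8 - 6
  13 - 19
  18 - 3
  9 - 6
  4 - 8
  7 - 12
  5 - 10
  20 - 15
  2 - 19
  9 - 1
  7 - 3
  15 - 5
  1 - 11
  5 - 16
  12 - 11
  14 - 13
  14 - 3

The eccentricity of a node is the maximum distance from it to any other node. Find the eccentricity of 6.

13

Distances from 6 peak at 13, attained at 10 (16 also at distance 13).
6 – 9 – 1 – 11 – 12 – 7 – 3 – 14 – 13 – 19 – 2 – 15 – 5 – 10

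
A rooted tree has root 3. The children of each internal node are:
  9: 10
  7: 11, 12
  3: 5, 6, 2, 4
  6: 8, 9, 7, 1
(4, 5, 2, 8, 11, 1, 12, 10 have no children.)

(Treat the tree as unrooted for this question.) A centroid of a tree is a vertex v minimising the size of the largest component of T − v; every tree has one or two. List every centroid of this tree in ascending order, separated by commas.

If 6 is removed the pieces have sizes 4, 3, 2, 1, 1, all ≤ ⌊12/2⌋ = 6.
Every other node leaves some component of size > 6, so the centroid is unique.

6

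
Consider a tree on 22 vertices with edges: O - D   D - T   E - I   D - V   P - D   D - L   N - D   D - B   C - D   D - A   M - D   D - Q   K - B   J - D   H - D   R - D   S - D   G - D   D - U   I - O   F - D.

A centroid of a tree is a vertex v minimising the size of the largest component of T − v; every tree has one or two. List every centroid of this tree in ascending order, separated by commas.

Removing D splits the tree into components of sizes 3, 2, 1, 1, 1, 1, 1, 1, 1, 1, 1, 1, 1, 1, 1, 1, 1, 1; the largest is 3 ≤ ⌊22/2⌋ = 11.
No neighbour of D does as well, so D is the unique centroid.

D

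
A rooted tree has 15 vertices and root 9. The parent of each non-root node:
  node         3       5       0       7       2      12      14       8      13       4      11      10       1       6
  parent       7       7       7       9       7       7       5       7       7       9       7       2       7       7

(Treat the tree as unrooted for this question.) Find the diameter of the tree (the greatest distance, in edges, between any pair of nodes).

Starting from 14, a farthest node is 10 at distance 4.
One longest path: 14 – 5 – 7 – 2 – 10.
So the diameter is 4.

4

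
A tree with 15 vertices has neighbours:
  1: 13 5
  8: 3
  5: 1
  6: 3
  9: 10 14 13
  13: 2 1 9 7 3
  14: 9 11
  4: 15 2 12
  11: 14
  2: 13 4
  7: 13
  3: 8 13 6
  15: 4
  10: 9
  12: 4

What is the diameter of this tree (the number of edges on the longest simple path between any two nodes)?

Starting from 15, a farthest node is 11 at distance 6.
One longest path: 15 - 4 - 2 - 13 - 9 - 14 - 11.
So the diameter is 6.

6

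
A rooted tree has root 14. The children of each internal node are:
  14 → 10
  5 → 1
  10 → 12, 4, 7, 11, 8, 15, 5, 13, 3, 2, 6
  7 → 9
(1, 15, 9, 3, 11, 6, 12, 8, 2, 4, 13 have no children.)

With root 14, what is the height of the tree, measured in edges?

3

The longest root-to-leaf path is 14 – 10 – 7 – 9 (3 edges).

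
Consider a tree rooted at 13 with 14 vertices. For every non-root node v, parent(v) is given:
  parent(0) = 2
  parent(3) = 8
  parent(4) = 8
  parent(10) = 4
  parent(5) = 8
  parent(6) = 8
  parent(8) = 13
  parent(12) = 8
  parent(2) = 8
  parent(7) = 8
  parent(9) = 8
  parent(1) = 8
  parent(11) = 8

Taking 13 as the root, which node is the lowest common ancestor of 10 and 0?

8

Path 10→root: 10 4 8 13; path 0→root: 0 2 8 13.
First common node: 8.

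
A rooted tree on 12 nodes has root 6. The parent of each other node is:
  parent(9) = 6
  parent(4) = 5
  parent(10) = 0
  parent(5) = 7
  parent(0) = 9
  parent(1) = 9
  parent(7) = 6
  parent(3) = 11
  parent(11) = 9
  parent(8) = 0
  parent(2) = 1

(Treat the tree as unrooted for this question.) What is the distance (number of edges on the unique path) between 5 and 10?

5

The path is 5 - 7 - 6 - 9 - 0 - 10, which has 5 edges.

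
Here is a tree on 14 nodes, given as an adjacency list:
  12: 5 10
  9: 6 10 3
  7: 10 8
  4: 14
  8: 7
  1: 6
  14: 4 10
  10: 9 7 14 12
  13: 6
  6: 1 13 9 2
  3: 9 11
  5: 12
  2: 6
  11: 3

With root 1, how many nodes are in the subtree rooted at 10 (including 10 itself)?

10's subtree: {10, 14, 12, 7, 4, 5, 8}, size 7.

7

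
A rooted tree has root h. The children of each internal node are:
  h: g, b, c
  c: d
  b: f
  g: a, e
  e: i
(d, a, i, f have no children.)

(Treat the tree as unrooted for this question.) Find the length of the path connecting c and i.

The path is c–h–g–e–i, which has 4 edges.

4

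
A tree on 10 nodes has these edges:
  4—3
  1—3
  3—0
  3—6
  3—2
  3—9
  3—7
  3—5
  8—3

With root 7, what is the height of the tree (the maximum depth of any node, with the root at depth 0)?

2 sits deepest: 7 – 3 – 2 — 2 edges from the root.

2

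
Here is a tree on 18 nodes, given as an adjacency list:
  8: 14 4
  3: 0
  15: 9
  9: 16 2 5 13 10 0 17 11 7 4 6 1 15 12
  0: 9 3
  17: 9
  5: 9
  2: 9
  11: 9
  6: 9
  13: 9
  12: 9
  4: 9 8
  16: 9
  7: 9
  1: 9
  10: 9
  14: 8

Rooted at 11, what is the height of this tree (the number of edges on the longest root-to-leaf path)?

4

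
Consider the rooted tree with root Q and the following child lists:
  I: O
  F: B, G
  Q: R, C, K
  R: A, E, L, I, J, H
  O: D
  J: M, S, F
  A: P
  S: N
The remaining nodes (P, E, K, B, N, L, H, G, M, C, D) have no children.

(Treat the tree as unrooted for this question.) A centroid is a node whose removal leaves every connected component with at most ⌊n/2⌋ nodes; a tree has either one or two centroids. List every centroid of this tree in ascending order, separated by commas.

R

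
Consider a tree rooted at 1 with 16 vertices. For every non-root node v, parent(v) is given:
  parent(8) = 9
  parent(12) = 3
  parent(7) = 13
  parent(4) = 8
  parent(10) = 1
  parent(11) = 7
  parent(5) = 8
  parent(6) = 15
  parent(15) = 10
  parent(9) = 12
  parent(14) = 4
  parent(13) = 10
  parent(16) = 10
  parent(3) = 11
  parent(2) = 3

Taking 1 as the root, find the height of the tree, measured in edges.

14 sits deepest: 1-10-13-7-11-3-12-9-8-4-14 — 10 edges from the root.

10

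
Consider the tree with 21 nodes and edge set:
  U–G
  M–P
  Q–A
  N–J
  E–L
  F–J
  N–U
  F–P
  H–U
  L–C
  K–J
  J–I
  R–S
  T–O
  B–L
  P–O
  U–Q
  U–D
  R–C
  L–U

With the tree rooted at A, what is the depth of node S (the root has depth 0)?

6

Climbing from S to the root: S–R–C–L–U–Q–A. That's 6 steps.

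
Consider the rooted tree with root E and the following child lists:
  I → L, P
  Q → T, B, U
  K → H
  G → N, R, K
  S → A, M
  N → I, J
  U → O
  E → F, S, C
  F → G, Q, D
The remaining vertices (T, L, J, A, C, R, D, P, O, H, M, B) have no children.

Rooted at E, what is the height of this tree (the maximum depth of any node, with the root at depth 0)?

P sits deepest: E → F → G → N → I → P — 5 edges from the root.

5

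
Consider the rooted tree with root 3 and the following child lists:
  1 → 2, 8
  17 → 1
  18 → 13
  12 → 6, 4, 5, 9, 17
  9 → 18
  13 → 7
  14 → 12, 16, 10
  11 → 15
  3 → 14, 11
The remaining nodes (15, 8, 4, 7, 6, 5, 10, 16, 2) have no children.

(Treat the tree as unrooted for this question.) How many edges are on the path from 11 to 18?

5

11 – 3 – 14 – 12 – 9 – 18: 5 edges.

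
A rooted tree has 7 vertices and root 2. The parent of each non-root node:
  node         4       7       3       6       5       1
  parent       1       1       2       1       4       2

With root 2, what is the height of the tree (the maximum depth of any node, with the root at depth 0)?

5 sits deepest: 2-1-4-5 — 3 edges from the root.

3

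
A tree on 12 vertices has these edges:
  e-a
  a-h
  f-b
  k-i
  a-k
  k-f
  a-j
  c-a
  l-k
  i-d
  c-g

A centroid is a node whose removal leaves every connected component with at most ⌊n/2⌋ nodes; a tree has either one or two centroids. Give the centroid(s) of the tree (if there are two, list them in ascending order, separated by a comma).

If a is removed the pieces have sizes 6, 2, 1, 1, 1, all ≤ ⌊12/2⌋ = 6.
k is adjacent to a and is also a centroid (the largest component after removing it is likewise 6).

a, k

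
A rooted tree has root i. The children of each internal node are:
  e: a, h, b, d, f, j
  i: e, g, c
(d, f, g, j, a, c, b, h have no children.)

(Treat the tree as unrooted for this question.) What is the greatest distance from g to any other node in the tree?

A farthest node from g is f (h, a, j, d, b also at distance 3).
The path g – i – e – f has 3 edges.

3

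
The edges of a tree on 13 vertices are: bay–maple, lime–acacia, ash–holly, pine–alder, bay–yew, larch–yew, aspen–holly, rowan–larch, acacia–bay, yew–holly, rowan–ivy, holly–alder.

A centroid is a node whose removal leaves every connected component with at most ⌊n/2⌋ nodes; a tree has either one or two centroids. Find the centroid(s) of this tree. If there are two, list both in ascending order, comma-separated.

yew

If yew is removed the pieces have sizes 5, 4, 3, all ≤ ⌊13/2⌋ = 6.
No neighbour of yew does as well, so yew is the unique centroid.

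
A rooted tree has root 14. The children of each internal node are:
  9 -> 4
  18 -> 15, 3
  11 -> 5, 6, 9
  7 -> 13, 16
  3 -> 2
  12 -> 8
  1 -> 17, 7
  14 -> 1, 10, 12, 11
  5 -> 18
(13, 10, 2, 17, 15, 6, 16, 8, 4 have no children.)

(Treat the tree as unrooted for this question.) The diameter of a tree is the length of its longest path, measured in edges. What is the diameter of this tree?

A longest path is 2 - 3 - 18 - 5 - 11 - 14 - 1 - 7 - 13, with 8 edges.

8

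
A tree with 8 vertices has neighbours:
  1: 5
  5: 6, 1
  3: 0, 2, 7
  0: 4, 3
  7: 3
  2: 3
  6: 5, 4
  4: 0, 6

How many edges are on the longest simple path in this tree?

BFS from 1 reaches 7 last, at distance 6; BFS from 7 confirms no node is farther.
Path: 1 – 5 – 6 – 4 – 0 – 3 – 7.

6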